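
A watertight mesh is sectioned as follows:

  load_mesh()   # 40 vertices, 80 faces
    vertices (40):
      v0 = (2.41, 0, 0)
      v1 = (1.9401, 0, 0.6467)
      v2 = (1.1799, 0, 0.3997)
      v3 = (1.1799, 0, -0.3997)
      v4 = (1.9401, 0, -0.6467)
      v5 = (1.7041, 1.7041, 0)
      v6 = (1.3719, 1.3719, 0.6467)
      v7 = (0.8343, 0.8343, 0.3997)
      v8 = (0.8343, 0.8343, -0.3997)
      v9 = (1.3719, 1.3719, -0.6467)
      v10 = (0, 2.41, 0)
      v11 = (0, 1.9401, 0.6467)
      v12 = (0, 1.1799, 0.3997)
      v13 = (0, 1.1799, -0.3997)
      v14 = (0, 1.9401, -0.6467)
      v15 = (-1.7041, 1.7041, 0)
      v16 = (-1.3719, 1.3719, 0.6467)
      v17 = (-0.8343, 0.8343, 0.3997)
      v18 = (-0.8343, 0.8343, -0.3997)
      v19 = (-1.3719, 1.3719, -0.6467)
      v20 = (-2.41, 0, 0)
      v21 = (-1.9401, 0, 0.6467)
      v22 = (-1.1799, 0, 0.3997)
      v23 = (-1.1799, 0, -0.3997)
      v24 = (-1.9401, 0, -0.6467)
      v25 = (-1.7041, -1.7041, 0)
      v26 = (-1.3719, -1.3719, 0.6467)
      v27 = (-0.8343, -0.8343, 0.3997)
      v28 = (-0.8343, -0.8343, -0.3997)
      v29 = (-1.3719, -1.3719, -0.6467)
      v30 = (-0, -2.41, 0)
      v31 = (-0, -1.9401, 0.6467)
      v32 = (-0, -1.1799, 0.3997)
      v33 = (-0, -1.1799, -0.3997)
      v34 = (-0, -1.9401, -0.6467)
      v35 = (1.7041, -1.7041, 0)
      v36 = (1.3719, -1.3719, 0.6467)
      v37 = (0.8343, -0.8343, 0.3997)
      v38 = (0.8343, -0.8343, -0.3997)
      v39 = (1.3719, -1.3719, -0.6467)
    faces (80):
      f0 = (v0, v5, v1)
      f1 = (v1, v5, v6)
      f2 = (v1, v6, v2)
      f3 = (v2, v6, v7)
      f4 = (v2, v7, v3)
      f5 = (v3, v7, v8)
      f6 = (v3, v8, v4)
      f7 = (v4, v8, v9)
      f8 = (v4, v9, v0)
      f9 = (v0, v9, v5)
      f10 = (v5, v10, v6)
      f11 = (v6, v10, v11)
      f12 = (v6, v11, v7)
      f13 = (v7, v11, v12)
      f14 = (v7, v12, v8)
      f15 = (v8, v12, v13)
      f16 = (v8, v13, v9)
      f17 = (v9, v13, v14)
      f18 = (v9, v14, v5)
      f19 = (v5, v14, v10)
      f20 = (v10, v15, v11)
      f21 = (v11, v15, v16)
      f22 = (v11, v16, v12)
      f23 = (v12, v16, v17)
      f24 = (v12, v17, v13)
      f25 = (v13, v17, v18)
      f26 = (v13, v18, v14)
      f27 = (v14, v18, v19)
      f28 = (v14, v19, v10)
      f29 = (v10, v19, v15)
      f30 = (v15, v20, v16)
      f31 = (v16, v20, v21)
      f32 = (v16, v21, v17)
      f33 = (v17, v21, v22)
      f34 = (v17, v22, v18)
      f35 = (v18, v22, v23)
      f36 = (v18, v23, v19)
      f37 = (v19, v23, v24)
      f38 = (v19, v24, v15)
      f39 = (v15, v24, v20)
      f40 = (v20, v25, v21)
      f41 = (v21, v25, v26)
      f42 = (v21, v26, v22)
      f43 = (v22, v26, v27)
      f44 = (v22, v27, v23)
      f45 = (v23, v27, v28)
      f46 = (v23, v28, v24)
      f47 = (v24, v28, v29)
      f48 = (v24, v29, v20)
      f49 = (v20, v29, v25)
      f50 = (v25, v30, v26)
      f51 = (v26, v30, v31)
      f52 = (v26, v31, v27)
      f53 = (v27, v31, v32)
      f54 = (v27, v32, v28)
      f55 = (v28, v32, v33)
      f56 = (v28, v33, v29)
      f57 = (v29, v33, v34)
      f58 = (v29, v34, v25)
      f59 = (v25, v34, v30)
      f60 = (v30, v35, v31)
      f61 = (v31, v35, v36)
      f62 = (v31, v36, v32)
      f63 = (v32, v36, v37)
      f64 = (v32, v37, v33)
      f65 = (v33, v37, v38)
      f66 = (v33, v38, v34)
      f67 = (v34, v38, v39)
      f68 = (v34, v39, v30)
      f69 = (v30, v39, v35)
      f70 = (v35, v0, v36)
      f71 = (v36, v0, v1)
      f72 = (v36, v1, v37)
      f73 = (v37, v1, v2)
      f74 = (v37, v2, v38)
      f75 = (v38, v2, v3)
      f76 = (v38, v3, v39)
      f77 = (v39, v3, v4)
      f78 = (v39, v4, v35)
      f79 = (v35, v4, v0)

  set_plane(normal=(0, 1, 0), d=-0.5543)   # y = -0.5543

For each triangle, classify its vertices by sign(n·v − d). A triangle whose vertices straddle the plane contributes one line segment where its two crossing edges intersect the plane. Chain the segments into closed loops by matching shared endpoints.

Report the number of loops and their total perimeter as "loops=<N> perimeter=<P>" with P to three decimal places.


Straddling triangles (20 of 80):
  (v20,v25,v21) [+-+] → (-2.18039, -0.5543, 0)–(-1.86334, -0.5543, 0.436345)  len=0.5394
  (v21,v25,v26) [+--] → (-1.86334, -0.5543, 0.436345)–(-1.71053, -0.5543, 0.6467)  len=0.2600
  (v21,v26,v22) [+-+] → (-1.71053, -0.5543, 0.6467)–(-1.25748, -0.5543, 0.499497)  len=0.4764
  (v22,v26,v27) [+--] → (-1.25748, -0.5543, 0.499497)–(-0.950287, -0.5543, 0.3997)  len=0.3230
  (v22,v27,v23) [+-+] → (-0.950287, -0.5543, 0.3997)–(-0.950287, -0.5543, 0.131413)  len=0.2683
  (v23,v27,v28) [+--] → (-0.950287, -0.5543, 0.131413)–(-0.950287, -0.5543, -0.3997)  len=0.5311
  (v23,v28,v24) [+-+] → (-0.950287, -0.5543, -0.3997)–(-1.20542, -0.5543, -0.482596)  len=0.2683
  (v24,v28,v29) [+--] → (-1.20542, -0.5543, -0.482596)–(-1.71053, -0.5543, -0.6467)  len=0.5311
  (v24,v29,v20) [+-+] → (-1.71053, -0.5543, -0.6467)–(-1.99057, -0.5543, -0.261292)  len=0.4764
  (v20,v29,v25) [+--] → (-1.99057, -0.5543, -0.261292)–(-2.18039, -0.5543, 0)  len=0.3230
  (v35,v0,v36) [-+-] → (2.18039, -0.5543, 0)–(1.99057, -0.5543, 0.261292)  len=0.3230
  (v36,v0,v1) [-++] → (1.99057, -0.5543, 0.261292)–(1.71053, -0.5543, 0.6467)  len=0.4764
  (v36,v1,v37) [-+-] → (1.71053, -0.5543, 0.6467)–(1.20542, -0.5543, 0.482596)  len=0.5311
  (v37,v1,v2) [-++] → (1.20542, -0.5543, 0.482596)–(0.950287, -0.5543, 0.3997)  len=0.2683
  (v37,v2,v38) [-+-] → (0.950287, -0.5543, 0.3997)–(0.950287, -0.5543, -0.131413)  len=0.5311
  (v38,v2,v3) [-++] → (0.950287, -0.5543, -0.131413)–(0.950287, -0.5543, -0.3997)  len=0.2683
  (v38,v3,v39) [-+-] → (0.950287, -0.5543, -0.3997)–(1.25748, -0.5543, -0.499497)  len=0.3230
  (v39,v3,v4) [-++] → (1.25748, -0.5543, -0.499497)–(1.71053, -0.5543, -0.6467)  len=0.4764
  (v39,v4,v35) [-+-] → (1.71053, -0.5543, -0.6467)–(1.86334, -0.5543, -0.436345)  len=0.2600
  (v35,v4,v0) [-++] → (1.86334, -0.5543, -0.436345)–(2.18039, -0.5543, 0)  len=0.5394

Chained into 2 loop(s):
  loop 1: 10 segments, perimeter = 3.9969
  loop 2: 10 segments, perimeter = 3.9969
Total perimeter = 7.994

loops=2 perimeter=7.994


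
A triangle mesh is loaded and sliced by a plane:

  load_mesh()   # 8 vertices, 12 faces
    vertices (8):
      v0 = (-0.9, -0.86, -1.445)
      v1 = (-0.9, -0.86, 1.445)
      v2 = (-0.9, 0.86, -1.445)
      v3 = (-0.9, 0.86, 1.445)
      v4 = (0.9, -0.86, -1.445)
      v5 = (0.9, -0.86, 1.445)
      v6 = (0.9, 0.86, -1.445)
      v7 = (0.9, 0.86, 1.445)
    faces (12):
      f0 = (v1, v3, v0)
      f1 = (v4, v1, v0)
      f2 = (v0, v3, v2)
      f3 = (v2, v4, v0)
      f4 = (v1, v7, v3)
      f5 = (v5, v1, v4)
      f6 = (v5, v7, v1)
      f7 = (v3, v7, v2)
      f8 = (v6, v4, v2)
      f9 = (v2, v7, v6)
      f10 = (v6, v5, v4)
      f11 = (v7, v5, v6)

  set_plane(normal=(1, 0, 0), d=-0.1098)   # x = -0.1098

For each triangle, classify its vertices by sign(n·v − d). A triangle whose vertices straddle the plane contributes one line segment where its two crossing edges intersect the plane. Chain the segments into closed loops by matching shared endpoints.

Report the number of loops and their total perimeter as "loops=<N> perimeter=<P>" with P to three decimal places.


loops=1 perimeter=9.220

Straddling triangles (8 of 12):
  (v4,v1,v0) [+--] → (-0.1098, -0.86, 0.17629)–(-0.1098, -0.86, -1.445)  len=1.6213
  (v2,v4,v0) [-+-] → (-0.1098, 0.10492, -1.445)–(-0.1098, -0.86, -1.445)  len=0.9649
  (v1,v7,v3) [-+-] → (-0.1098, -0.10492, 1.445)–(-0.1098, 0.86, 1.445)  len=0.9649
  (v5,v1,v4) [+-+] → (-0.1098, -0.86, 1.445)–(-0.1098, -0.86, 0.17629)  len=1.2687
  (v5,v7,v1) [++-] → (-0.1098, -0.10492, 1.445)–(-0.1098, -0.86, 1.445)  len=0.7551
  (v3,v7,v2) [-+-] → (-0.1098, 0.86, 1.445)–(-0.1098, 0.86, -0.17629)  len=1.6213
  (v6,v4,v2) [++-] → (-0.1098, 0.10492, -1.445)–(-0.1098, 0.86, -1.445)  len=0.7551
  (v2,v7,v6) [-++] → (-0.1098, 0.86, -0.17629)–(-0.1098, 0.86, -1.445)  len=1.2687

Chained into 1 loop(s):
  loop 1: 8 segments, perimeter = 9.2200
Total perimeter = 9.220


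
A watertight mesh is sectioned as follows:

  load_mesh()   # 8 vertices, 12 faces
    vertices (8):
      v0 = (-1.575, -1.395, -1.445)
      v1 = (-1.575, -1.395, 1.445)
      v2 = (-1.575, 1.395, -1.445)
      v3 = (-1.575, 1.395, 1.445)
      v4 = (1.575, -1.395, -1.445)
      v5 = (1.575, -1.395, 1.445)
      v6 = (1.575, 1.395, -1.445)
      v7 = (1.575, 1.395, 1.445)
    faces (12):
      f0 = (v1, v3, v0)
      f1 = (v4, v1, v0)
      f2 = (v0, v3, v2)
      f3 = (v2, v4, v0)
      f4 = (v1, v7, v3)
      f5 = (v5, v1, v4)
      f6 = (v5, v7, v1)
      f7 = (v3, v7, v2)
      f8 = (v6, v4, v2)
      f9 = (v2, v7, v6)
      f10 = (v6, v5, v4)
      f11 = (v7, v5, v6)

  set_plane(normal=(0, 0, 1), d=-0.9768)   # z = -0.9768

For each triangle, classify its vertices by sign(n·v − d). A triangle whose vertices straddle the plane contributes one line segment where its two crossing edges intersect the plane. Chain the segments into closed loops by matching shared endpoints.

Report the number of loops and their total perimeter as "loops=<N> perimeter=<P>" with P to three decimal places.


Straddling triangles (8 of 12):
  (v1,v3,v0) [++-] → (-1.575, -0.943001, -0.9768)–(-1.575, -1.395, -0.9768)  len=0.4520
  (v4,v1,v0) [-+-] → (1.06468, -1.395, -0.9768)–(-1.575, -1.395, -0.9768)  len=2.6397
  (v0,v3,v2) [-+-] → (-1.575, -0.943001, -0.9768)–(-1.575, 1.395, -0.9768)  len=2.3380
  (v5,v1,v4) [++-] → (1.06468, -1.395, -0.9768)–(1.575, -1.395, -0.9768)  len=0.5103
  (v3,v7,v2) [++-] → (-1.06468, 1.395, -0.9768)–(-1.575, 1.395, -0.9768)  len=0.5103
  (v2,v7,v6) [-+-] → (-1.06468, 1.395, -0.9768)–(1.575, 1.395, -0.9768)  len=2.6397
  (v6,v5,v4) [-+-] → (1.575, 0.943001, -0.9768)–(1.575, -1.395, -0.9768)  len=2.3380
  (v7,v5,v6) [++-] → (1.575, 0.943001, -0.9768)–(1.575, 1.395, -0.9768)  len=0.4520

Chained into 1 loop(s):
  loop 1: 8 segments, perimeter = 11.8800
Total perimeter = 11.880

loops=1 perimeter=11.880


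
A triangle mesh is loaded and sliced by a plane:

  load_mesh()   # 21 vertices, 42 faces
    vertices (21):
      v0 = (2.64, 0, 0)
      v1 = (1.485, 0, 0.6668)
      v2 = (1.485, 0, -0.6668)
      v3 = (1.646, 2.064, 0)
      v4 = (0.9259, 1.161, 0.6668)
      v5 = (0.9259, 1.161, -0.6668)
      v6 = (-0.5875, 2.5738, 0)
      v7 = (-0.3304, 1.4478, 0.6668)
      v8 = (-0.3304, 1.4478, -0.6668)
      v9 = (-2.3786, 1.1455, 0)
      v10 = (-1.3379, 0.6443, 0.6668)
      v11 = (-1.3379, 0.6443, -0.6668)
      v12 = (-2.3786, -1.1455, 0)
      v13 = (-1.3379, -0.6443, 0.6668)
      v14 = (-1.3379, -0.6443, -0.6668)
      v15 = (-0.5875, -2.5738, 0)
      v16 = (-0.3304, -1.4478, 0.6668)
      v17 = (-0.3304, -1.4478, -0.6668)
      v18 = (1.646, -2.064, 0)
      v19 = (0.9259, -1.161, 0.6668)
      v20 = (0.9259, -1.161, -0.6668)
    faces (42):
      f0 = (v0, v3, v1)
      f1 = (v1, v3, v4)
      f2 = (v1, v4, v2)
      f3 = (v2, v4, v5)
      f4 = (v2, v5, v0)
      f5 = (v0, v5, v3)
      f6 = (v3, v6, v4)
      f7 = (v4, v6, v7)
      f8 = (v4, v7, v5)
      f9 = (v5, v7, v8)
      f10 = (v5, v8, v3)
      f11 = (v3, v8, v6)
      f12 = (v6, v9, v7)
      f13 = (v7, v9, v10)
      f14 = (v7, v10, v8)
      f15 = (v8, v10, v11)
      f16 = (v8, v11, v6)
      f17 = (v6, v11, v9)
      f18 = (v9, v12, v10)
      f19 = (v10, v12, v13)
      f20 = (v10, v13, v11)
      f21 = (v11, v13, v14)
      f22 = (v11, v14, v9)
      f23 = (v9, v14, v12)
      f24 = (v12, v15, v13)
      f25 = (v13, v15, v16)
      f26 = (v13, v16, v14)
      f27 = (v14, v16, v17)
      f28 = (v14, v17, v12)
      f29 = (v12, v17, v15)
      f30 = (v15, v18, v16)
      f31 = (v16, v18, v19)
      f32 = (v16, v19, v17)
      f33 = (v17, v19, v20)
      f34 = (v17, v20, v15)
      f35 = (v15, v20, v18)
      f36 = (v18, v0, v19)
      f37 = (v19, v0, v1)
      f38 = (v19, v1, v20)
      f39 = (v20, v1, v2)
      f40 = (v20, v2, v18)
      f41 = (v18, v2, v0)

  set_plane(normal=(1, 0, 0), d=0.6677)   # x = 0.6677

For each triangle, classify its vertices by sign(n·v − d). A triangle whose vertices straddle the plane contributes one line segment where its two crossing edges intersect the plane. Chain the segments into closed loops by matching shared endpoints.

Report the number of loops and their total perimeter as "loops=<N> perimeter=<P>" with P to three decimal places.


Straddling triangles (12 of 42):
  (v3,v6,v4) [+-+] → (0.6677, 2.2873, 0)–(0.6677, 1.40204, 0.553038)  len=1.0438
  (v4,v6,v7) [+--] → (0.6677, 1.40204, 0.553038)–(0.6677, 1.21994, 0.6668)  len=0.2147
  (v4,v7,v5) [+-+] → (0.6677, 1.21994, 0.6668)–(0.6677, 1.21994, -0.392713)  len=1.0595
  (v5,v7,v8) [+--] → (0.6677, 1.21994, -0.392713)–(0.6677, 1.21994, -0.6668)  len=0.2741
  (v5,v8,v3) [+-+] → (0.6677, 1.21994, -0.6668)–(0.6677, 1.75899, -0.33006)  len=0.6356
  (v3,v8,v6) [+--] → (0.6677, 1.75899, -0.33006)–(0.6677, 2.2873, 0)  len=0.6229
  (v15,v18,v16) [-+-] → (0.6677, -2.2873, 0)–(0.6677, -1.75899, 0.33006)  len=0.6229
  (v16,v18,v19) [-++] → (0.6677, -1.75899, 0.33006)–(0.6677, -1.21994, 0.6668)  len=0.6356
  (v16,v19,v17) [-+-] → (0.6677, -1.21994, 0.6668)–(0.6677, -1.21994, 0.392713)  len=0.2741
  (v17,v19,v20) [-++] → (0.6677, -1.21994, 0.392713)–(0.6677, -1.21994, -0.6668)  len=1.0595
  (v17,v20,v15) [-+-] → (0.6677, -1.21994, -0.6668)–(0.6677, -1.40204, -0.553038)  len=0.2147
  (v15,v20,v18) [-++] → (0.6677, -1.40204, -0.553038)–(0.6677, -2.2873, 0)  len=1.0438

Chained into 2 loop(s):
  loop 1: 6 segments, perimeter = 3.8506
  loop 2: 6 segments, perimeter = 3.8506
Total perimeter = 7.701

loops=2 perimeter=7.701


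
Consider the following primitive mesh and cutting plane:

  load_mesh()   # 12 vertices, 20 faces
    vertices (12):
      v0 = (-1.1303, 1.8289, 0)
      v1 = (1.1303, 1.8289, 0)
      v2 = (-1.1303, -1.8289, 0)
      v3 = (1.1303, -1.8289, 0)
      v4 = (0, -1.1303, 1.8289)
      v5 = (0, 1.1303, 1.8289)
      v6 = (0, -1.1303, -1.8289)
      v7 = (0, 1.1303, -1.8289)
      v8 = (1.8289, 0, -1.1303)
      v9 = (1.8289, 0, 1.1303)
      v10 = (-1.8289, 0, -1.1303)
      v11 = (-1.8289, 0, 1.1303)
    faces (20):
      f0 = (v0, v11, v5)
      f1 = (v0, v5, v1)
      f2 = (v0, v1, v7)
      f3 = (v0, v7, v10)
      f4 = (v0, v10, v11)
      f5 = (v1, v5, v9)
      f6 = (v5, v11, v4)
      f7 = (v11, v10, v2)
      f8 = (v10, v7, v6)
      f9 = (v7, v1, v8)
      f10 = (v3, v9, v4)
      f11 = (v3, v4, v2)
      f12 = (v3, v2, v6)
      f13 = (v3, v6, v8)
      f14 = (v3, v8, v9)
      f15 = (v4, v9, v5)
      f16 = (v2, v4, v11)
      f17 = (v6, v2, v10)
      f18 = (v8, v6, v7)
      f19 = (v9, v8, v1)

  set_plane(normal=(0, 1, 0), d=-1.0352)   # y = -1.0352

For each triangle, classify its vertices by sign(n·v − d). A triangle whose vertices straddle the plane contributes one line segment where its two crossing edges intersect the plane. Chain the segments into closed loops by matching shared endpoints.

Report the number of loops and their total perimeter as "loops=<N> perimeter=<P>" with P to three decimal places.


Straddling triangles (10 of 20):
  (v5,v11,v4) [++-] → (-0.153878, -1.0352, 1.77012)–(0, -1.0352, 1.8289)  len=0.1647
  (v11,v10,v2) [++-] → (-1.43348, -1.0352, -0.490524)–(-1.43348, -1.0352, 0.490524)  len=0.9810
  (v10,v7,v6) [++-] → (0, -1.0352, -1.8289)–(-0.153878, -1.0352, -1.77012)  len=0.1647
  (v3,v9,v4) [-+-] → (1.43348, -1.0352, 0.490524)–(0.153878, -1.0352, 1.77012)  len=1.8096
  (v3,v6,v8) [--+] → (0.153878, -1.0352, -1.77012)–(1.43348, -1.0352, -0.490524)  len=1.8096
  (v3,v8,v9) [-++] → (1.43348, -1.0352, -0.490524)–(1.43348, -1.0352, 0.490524)  len=0.9810
  (v4,v9,v5) [-++] → (0.153878, -1.0352, 1.77012)–(0, -1.0352, 1.8289)  len=0.1647
  (v2,v4,v11) [--+] → (-0.153878, -1.0352, 1.77012)–(-1.43348, -1.0352, 0.490524)  len=1.8096
  (v6,v2,v10) [--+] → (-1.43348, -1.0352, -0.490524)–(-0.153878, -1.0352, -1.77012)  len=1.8096
  (v8,v6,v7) [+-+] → (0.153878, -1.0352, -1.77012)–(0, -1.0352, -1.8289)  len=0.1647

Chained into 1 loop(s):
  loop 1: 10 segments, perimeter = 9.8595
Total perimeter = 9.859

loops=1 perimeter=9.859


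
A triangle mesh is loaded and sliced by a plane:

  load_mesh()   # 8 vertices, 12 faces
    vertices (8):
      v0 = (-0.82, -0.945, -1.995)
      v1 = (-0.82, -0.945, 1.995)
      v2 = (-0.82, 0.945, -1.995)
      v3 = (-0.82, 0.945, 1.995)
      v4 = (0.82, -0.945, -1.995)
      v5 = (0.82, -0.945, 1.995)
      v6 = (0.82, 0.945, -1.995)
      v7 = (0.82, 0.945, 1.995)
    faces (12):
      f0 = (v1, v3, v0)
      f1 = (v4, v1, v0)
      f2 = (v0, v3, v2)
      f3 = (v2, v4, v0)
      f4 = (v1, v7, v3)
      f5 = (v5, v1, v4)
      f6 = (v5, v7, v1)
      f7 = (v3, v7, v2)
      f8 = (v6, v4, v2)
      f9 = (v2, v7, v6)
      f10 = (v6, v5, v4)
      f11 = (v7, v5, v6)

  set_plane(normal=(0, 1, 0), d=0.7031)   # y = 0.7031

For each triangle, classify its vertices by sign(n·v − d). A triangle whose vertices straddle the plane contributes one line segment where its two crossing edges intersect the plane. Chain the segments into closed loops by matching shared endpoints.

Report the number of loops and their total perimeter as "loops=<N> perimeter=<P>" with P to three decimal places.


Straddling triangles (8 of 12):
  (v1,v3,v0) [-+-] → (-0.82, 0.7031, 1.995)–(-0.82, 0.7031, 1.48432)  len=0.5107
  (v0,v3,v2) [-++] → (-0.82, 0.7031, 1.48432)–(-0.82, 0.7031, -1.995)  len=3.4793
  (v2,v4,v0) [+--] → (-0.610097, 0.7031, -1.995)–(-0.82, 0.7031, -1.995)  len=0.2099
  (v1,v7,v3) [-++] → (0.610097, 0.7031, 1.995)–(-0.82, 0.7031, 1.995)  len=1.4301
  (v5,v7,v1) [-+-] → (0.82, 0.7031, 1.995)–(0.610097, 0.7031, 1.995)  len=0.2099
  (v6,v4,v2) [+-+] → (0.82, 0.7031, -1.995)–(-0.610097, 0.7031, -1.995)  len=1.4301
  (v6,v5,v4) [+--] → (0.82, 0.7031, -1.48432)–(0.82, 0.7031, -1.995)  len=0.5107
  (v7,v5,v6) [+-+] → (0.82, 0.7031, 1.995)–(0.82, 0.7031, -1.48432)  len=3.4793

Chained into 1 loop(s):
  loop 1: 8 segments, perimeter = 11.2600
Total perimeter = 11.260

loops=1 perimeter=11.260


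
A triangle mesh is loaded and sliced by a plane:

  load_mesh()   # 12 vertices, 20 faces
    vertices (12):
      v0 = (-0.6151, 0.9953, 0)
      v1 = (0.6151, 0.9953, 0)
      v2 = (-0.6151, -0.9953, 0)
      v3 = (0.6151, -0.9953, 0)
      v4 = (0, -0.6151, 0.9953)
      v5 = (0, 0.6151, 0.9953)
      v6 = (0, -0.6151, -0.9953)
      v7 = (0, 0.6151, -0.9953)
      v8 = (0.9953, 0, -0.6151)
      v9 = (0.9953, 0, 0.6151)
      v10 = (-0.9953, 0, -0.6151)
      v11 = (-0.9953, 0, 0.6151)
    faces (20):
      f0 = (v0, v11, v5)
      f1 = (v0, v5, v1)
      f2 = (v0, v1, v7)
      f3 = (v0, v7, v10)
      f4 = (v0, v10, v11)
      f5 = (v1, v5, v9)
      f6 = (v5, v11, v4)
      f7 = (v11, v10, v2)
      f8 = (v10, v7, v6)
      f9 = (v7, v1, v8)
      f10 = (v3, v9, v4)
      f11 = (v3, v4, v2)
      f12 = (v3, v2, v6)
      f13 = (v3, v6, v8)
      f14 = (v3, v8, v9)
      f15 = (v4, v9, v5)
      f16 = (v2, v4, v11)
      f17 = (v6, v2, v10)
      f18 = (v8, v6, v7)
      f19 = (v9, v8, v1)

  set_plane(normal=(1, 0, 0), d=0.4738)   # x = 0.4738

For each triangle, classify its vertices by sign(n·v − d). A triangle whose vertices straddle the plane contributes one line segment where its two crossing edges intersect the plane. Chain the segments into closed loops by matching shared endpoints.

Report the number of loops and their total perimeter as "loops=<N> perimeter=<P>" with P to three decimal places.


Straddling triangles (10 of 20):
  (v0,v5,v1) [--+] → (0.4738, 0.907961, 0.228639)–(0.4738, 0.9953, 0)  len=0.2448
  (v0,v1,v7) [-+-] → (0.4738, 0.9953, 0)–(0.4738, 0.907961, -0.228639)  len=0.2448
  (v1,v5,v9) [+-+] → (0.4738, 0.907961, 0.228639)–(0.4738, 0.322289, 0.814311)  len=0.8283
  (v7,v1,v8) [-++] → (0.4738, 0.907961, -0.228639)–(0.4738, 0.322289, -0.814311)  len=0.8283
  (v3,v9,v4) [++-] → (0.4738, -0.322289, 0.814311)–(0.4738, -0.907961, 0.228639)  len=0.8283
  (v3,v4,v2) [+--] → (0.4738, -0.907961, 0.228639)–(0.4738, -0.9953, 0)  len=0.2448
  (v3,v2,v6) [+--] → (0.4738, -0.9953, 0)–(0.4738, -0.907961, -0.228639)  len=0.2448
  (v3,v6,v8) [+-+] → (0.4738, -0.907961, -0.228639)–(0.4738, -0.322289, -0.814311)  len=0.8283
  (v4,v9,v5) [-+-] → (0.4738, -0.322289, 0.814311)–(0.4738, 0.322289, 0.814311)  len=0.6446
  (v8,v6,v7) [+--] → (0.4738, -0.322289, -0.814311)–(0.4738, 0.322289, -0.814311)  len=0.6446

Chained into 1 loop(s):
  loop 1: 10 segments, perimeter = 5.5812
Total perimeter = 5.581

loops=1 perimeter=5.581


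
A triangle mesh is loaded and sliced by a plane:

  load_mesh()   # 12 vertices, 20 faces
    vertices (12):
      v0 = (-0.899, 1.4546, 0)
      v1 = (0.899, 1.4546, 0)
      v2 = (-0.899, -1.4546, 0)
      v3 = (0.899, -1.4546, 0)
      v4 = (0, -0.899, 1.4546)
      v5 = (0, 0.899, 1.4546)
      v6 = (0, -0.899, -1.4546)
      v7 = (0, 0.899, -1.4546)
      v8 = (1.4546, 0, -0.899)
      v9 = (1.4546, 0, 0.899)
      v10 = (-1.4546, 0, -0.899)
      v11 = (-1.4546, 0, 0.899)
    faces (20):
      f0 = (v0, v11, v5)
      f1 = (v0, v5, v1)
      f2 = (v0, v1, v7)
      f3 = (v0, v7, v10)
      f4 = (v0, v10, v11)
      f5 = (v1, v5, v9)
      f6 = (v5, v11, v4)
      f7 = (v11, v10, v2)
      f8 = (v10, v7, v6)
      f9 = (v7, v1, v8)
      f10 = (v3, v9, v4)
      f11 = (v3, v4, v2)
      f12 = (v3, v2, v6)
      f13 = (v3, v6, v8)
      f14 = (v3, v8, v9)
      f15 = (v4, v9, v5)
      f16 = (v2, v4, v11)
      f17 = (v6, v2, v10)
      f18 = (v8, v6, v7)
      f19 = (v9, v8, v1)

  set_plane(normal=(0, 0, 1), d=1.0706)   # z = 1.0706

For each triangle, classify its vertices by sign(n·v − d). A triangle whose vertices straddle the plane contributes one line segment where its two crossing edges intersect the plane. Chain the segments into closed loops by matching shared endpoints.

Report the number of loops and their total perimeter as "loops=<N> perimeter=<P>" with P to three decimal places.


loops=1 perimeter=6.404

Straddling triangles (8 of 20):
  (v0,v11,v5) [--+] → (-1.00534, 0.277661, 1.0706)–(-0.237327, 1.04567, 1.0706)  len=1.0861
  (v0,v5,v1) [-+-] → (-0.237327, 1.04567, 1.0706)–(0.237327, 1.04567, 1.0706)  len=0.4747
  (v1,v5,v9) [-+-] → (0.237327, 1.04567, 1.0706)–(1.00534, 0.277661, 1.0706)  len=1.0861
  (v5,v11,v4) [+-+] → (-1.00534, 0.277661, 1.0706)–(-1.00534, -0.277661, 1.0706)  len=0.5553
  (v3,v9,v4) [--+] → (1.00534, -0.277661, 1.0706)–(0.237327, -1.04567, 1.0706)  len=1.0861
  (v3,v4,v2) [-+-] → (0.237327, -1.04567, 1.0706)–(-0.237327, -1.04567, 1.0706)  len=0.4747
  (v4,v9,v5) [+-+] → (1.00534, -0.277661, 1.0706)–(1.00534, 0.277661, 1.0706)  len=0.5553
  (v2,v4,v11) [-+-] → (-0.237327, -1.04567, 1.0706)–(-1.00534, -0.277661, 1.0706)  len=1.0861

Chained into 1 loop(s):
  loop 1: 8 segments, perimeter = 6.4045
Total perimeter = 6.404


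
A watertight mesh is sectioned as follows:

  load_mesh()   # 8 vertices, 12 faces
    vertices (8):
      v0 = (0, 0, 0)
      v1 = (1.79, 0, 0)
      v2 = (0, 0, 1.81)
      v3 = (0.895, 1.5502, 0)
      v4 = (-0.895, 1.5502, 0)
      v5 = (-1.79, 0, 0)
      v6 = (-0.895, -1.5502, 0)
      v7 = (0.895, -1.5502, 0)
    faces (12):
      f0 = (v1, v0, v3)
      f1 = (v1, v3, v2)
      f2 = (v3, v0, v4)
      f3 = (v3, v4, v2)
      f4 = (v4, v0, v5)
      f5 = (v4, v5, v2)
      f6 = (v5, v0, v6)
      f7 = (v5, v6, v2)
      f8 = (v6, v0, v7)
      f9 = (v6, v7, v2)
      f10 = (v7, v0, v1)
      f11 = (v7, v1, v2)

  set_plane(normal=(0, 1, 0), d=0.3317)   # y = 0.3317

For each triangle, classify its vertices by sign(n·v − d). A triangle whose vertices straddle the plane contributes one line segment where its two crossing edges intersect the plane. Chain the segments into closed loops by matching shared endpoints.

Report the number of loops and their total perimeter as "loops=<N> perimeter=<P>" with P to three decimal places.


loops=1 perimeter=7.582

Straddling triangles (6 of 12):
  (v1,v0,v3) [--+] → (0.191505, 0.3317, 0)–(1.59849, 0.3317, 0)  len=1.4070
  (v1,v3,v2) [-+-] → (1.59849, 0.3317, 0)–(0.191505, 0.3317, 1.42271)  len=2.0009
  (v3,v0,v4) [+-+] → (0.191505, 0.3317, 0)–(-0.191505, 0.3317, 0)  len=0.3830
  (v3,v4,v2) [++-] → (-0.191505, 0.3317, 1.42271)–(0.191505, 0.3317, 1.42271)  len=0.3830
  (v4,v0,v5) [+--] → (-0.191505, 0.3317, 0)–(-1.59849, 0.3317, 0)  len=1.4070
  (v4,v5,v2) [+--] → (-1.59849, 0.3317, 0)–(-0.191505, 0.3317, 1.42271)  len=2.0009

Chained into 1 loop(s):
  loop 1: 6 segments, perimeter = 7.5819
Total perimeter = 7.582


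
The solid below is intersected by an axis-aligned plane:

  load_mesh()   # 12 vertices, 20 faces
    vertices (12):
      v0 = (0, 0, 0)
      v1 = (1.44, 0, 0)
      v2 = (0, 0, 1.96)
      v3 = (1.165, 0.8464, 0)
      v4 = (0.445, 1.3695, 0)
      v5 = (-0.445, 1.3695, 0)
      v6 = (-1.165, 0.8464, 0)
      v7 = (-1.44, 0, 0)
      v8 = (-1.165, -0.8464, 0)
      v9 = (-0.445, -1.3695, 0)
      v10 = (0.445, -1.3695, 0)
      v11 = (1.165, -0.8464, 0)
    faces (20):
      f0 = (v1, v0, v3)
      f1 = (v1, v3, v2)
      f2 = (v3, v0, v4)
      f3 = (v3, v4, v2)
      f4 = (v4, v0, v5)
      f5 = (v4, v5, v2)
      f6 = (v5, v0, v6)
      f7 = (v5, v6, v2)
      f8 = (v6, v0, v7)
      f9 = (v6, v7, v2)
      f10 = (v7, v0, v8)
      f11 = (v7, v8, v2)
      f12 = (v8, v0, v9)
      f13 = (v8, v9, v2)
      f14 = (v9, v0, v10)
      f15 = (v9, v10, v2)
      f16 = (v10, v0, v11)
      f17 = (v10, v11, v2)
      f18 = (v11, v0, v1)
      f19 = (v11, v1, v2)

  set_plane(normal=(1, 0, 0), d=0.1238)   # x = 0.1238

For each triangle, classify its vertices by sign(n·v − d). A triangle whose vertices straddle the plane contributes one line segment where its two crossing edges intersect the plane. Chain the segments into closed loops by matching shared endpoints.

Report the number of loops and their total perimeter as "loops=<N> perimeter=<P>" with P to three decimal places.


loops=1 perimeter=7.278

Straddling triangles (12 of 20):
  (v1,v0,v3) [+-+] → (0.1238, 0, 0)–(0.1238, 0.0899436, 0)  len=0.0899
  (v1,v3,v2) [++-] → (0.1238, 0.0899436, 1.75172)–(0.1238, 0, 1.79149)  len=0.0983
  (v3,v0,v4) [+-+] → (0.1238, 0.0899436, 0)–(0.1238, 0.380998, 0)  len=0.2911
  (v3,v4,v2) [++-] → (0.1238, 0.380998, 1.41472)–(0.1238, 0.0899436, 1.75172)  len=0.4453
  (v4,v0,v5) [+--] → (0.1238, 0.380998, 0)–(0.1238, 1.3695, 0)  len=0.9885
  (v4,v5,v2) [+--] → (0.1238, 1.3695, 0)–(0.1238, 0.380998, 1.41472)  len=1.7259
  (v9,v0,v10) [--+] → (0.1238, -0.380998, 0)–(0.1238, -1.3695, 0)  len=0.9885
  (v9,v10,v2) [-+-] → (0.1238, -1.3695, 0)–(0.1238, -0.380998, 1.41472)  len=1.7259
  (v10,v0,v11) [+-+] → (0.1238, -0.380998, 0)–(0.1238, -0.0899436, 0)  len=0.2911
  (v10,v11,v2) [++-] → (0.1238, -0.0899436, 1.75172)–(0.1238, -0.380998, 1.41472)  len=0.4453
  (v11,v0,v1) [+-+] → (0.1238, -0.0899436, 0)–(0.1238, 0, 0)  len=0.0899
  (v11,v1,v2) [++-] → (0.1238, 0, 1.79149)–(0.1238, -0.0899436, 1.75172)  len=0.0983

Chained into 1 loop(s):
  loop 1: 12 segments, perimeter = 7.2780
Total perimeter = 7.278


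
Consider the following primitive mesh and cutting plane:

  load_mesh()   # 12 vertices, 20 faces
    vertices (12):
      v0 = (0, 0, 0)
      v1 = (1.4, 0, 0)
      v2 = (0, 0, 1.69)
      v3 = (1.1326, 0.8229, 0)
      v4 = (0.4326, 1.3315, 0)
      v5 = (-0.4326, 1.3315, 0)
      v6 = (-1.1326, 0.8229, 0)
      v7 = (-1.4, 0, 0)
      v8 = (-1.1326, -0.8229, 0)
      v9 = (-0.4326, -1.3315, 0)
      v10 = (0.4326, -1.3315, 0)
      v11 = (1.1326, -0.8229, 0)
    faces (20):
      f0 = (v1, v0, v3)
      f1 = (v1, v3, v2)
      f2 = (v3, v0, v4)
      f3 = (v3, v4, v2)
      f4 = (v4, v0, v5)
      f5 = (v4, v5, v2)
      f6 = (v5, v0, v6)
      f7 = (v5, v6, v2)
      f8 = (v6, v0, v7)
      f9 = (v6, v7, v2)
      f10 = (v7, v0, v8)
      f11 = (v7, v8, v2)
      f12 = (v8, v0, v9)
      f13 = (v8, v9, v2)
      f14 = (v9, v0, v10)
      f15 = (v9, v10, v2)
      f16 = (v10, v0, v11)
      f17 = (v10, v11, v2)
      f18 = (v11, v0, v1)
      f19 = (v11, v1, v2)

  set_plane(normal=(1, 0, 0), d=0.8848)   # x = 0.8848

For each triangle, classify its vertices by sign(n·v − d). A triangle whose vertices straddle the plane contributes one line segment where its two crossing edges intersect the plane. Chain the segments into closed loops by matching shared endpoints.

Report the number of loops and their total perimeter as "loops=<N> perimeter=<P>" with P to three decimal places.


loops=1 perimeter=4.419

Straddling triangles (8 of 20):
  (v1,v0,v3) [+-+] → (0.8848, 0, 0)–(0.8848, 0.642859, 0)  len=0.6429
  (v1,v3,v2) [++-] → (0.8848, 0.642859, 0.369753)–(0.8848, 0, 0.62192)  len=0.6905
  (v3,v0,v4) [+--] → (0.8848, 0.642859, 0)–(0.8848, 1.00294, 0)  len=0.3601
  (v3,v4,v2) [+--] → (0.8848, 1.00294, 0)–(0.8848, 0.642859, 0.369753)  len=0.5161
  (v10,v0,v11) [--+] → (0.8848, -0.642859, 0)–(0.8848, -1.00294, 0)  len=0.3601
  (v10,v11,v2) [-+-] → (0.8848, -1.00294, 0)–(0.8848, -0.642859, 0.369753)  len=0.5161
  (v11,v0,v1) [+-+] → (0.8848, -0.642859, 0)–(0.8848, 0, 0)  len=0.6429
  (v11,v1,v2) [++-] → (0.8848, 0, 0.62192)–(0.8848, -0.642859, 0.369753)  len=0.6905

Chained into 1 loop(s):
  loop 1: 8 segments, perimeter = 4.4192
Total perimeter = 4.419


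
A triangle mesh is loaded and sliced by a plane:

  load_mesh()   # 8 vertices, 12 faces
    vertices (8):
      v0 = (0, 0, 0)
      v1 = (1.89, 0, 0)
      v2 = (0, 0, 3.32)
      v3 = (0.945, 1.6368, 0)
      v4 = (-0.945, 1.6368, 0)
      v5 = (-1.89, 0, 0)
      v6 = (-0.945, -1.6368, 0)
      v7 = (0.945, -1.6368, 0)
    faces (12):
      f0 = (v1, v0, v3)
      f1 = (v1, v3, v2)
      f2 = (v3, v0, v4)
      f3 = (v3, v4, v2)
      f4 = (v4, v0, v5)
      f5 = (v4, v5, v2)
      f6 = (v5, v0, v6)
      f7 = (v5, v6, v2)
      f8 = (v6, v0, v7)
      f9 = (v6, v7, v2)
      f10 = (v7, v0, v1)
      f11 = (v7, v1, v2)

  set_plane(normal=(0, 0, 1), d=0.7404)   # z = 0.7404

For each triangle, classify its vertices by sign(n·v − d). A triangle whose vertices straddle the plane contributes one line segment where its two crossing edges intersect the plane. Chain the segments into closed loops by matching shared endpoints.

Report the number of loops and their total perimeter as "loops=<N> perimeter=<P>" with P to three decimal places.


loops=1 perimeter=8.811

Straddling triangles (6 of 12):
  (v1,v3,v2) [--+] → (0.734254, 1.27177, 0.7404)–(1.46851, 0, 0.7404)  len=1.4685
  (v3,v4,v2) [--+] → (-0.734254, 1.27177, 0.7404)–(0.734254, 1.27177, 0.7404)  len=1.4685
  (v4,v5,v2) [--+] → (-1.46851, 0, 0.7404)–(-0.734254, 1.27177, 0.7404)  len=1.4685
  (v5,v6,v2) [--+] → (-0.734254, -1.27177, 0.7404)–(-1.46851, 0, 0.7404)  len=1.4685
  (v6,v7,v2) [--+] → (0.734254, -1.27177, 0.7404)–(-0.734254, -1.27177, 0.7404)  len=1.4685
  (v7,v1,v2) [--+] → (1.46851, 0, 0.7404)–(0.734254, -1.27177, 0.7404)  len=1.4685

Chained into 1 loop(s):
  loop 1: 6 segments, perimeter = 8.8111
Total perimeter = 8.811


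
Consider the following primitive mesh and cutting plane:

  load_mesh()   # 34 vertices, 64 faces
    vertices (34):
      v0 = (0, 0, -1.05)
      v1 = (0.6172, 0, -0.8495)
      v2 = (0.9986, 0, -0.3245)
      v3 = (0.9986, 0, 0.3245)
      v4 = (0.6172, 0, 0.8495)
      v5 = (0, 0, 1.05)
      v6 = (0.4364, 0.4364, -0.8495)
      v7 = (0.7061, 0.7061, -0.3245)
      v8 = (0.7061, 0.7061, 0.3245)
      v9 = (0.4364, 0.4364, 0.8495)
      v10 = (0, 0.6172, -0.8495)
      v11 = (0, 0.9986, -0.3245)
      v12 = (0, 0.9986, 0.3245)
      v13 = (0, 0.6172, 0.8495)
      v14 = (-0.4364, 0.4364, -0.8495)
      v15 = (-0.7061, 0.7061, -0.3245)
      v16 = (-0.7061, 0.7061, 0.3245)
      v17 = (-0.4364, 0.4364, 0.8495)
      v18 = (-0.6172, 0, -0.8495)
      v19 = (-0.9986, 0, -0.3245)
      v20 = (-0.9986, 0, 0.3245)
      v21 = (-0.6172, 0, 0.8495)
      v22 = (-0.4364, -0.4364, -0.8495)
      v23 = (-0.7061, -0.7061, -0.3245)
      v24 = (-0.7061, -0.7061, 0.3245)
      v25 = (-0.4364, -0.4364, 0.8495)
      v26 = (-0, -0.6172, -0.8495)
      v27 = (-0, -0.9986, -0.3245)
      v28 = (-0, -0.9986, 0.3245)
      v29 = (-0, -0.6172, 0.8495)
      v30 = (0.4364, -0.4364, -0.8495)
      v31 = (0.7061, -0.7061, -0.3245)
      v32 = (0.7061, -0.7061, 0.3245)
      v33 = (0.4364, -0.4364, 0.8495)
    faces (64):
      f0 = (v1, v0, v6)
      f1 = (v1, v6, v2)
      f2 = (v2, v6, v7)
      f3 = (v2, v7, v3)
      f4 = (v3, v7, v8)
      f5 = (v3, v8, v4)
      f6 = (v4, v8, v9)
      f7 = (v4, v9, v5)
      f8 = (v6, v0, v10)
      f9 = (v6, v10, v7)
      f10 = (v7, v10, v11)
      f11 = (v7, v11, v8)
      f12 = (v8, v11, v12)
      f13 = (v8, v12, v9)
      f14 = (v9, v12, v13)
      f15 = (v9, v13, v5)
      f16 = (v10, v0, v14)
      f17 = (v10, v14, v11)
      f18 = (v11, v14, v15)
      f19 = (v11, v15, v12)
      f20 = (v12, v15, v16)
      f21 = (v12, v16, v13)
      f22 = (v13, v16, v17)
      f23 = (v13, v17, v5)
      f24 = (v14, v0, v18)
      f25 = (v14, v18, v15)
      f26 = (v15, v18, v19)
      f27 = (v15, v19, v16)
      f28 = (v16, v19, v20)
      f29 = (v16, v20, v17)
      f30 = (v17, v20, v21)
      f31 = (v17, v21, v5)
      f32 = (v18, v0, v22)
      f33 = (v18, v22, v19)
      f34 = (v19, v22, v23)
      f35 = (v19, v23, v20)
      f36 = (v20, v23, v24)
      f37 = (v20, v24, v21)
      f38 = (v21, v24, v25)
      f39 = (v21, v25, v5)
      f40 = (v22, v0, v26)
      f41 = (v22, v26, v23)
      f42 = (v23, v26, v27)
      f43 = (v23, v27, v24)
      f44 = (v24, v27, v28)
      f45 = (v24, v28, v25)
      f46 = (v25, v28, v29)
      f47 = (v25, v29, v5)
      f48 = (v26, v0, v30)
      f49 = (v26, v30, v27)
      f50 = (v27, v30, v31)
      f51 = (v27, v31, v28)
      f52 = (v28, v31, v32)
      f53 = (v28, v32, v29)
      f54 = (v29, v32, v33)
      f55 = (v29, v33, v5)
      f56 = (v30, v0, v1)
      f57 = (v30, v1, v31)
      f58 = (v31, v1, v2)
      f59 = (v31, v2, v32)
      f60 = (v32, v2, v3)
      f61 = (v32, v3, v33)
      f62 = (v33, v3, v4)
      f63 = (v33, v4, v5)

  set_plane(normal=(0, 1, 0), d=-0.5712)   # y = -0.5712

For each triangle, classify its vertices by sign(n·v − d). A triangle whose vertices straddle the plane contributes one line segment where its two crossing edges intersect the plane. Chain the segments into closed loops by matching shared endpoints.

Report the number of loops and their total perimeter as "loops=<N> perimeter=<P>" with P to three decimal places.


Straddling triangles (20 of 64):
  (v19,v22,v23) [++-] → (-0.5712, -0.5712, -0.587097)–(-0.761982, -0.5712, -0.3245)  len=0.3246
  (v19,v23,v20) [+-+] → (-0.761982, -0.5712, -0.3245)–(-0.761982, -0.5712, -0.200509)  len=0.1240
  (v20,v23,v24) [+--] → (-0.761982, -0.5712, -0.200509)–(-0.761982, -0.5712, 0.3245)  len=0.5250
  (v20,v24,v21) [+-+] → (-0.761982, -0.5712, 0.3245)–(-0.689116, -0.5712, 0.424801)  len=0.1240
  (v21,v24,v25) [+-+] → (-0.689116, -0.5712, 0.424801)–(-0.5712, -0.5712, 0.587097)  len=0.2006
  (v22,v0,v26) [++-] → (0, -0.5712, -0.864443)–(-0.111031, -0.5712, -0.8495)  len=0.1120
  (v22,v26,v23) [+--] → (-0.111031, -0.5712, -0.8495)–(-0.5712, -0.5712, -0.587097)  len=0.5297
  (v24,v28,v25) [--+] → (-0.331763, -0.5712, 0.72362)–(-0.5712, -0.5712, 0.587097)  len=0.2756
  (v25,v28,v29) [+--] → (-0.331763, -0.5712, 0.72362)–(-0.111031, -0.5712, 0.8495)  len=0.2541
  (v25,v29,v5) [+-+] → (-0.111031, -0.5712, 0.8495)–(0, -0.5712, 0.864443)  len=0.1120
  (v26,v0,v30) [-++] → (0, -0.5712, -0.864443)–(0.111031, -0.5712, -0.8495)  len=0.1120
  (v26,v30,v27) [-+-] → (0.111031, -0.5712, -0.8495)–(0.331763, -0.5712, -0.72362)  len=0.2541
  (v27,v30,v31) [-+-] → (0.331763, -0.5712, -0.72362)–(0.5712, -0.5712, -0.587097)  len=0.2756
  (v29,v32,v33) [--+] → (0.5712, -0.5712, 0.587097)–(0.111031, -0.5712, 0.8495)  len=0.5297
  (v29,v33,v5) [-++] → (0.111031, -0.5712, 0.8495)–(0, -0.5712, 0.864443)  len=0.1120
  (v30,v1,v31) [++-] → (0.689116, -0.5712, -0.424801)–(0.5712, -0.5712, -0.587097)  len=0.2006
  (v31,v1,v2) [-++] → (0.689116, -0.5712, -0.424801)–(0.761982, -0.5712, -0.3245)  len=0.1240
  (v31,v2,v32) [-+-] → (0.761982, -0.5712, -0.3245)–(0.761982, -0.5712, 0.200509)  len=0.5250
  (v32,v2,v3) [-++] → (0.761982, -0.5712, 0.200509)–(0.761982, -0.5712, 0.3245)  len=0.1240
  (v32,v3,v33) [-++] → (0.761982, -0.5712, 0.3245)–(0.5712, -0.5712, 0.587097)  len=0.3246

Chained into 1 loop(s):
  loop 1: 20 segments, perimeter = 5.1634
Total perimeter = 5.163

loops=1 perimeter=5.163


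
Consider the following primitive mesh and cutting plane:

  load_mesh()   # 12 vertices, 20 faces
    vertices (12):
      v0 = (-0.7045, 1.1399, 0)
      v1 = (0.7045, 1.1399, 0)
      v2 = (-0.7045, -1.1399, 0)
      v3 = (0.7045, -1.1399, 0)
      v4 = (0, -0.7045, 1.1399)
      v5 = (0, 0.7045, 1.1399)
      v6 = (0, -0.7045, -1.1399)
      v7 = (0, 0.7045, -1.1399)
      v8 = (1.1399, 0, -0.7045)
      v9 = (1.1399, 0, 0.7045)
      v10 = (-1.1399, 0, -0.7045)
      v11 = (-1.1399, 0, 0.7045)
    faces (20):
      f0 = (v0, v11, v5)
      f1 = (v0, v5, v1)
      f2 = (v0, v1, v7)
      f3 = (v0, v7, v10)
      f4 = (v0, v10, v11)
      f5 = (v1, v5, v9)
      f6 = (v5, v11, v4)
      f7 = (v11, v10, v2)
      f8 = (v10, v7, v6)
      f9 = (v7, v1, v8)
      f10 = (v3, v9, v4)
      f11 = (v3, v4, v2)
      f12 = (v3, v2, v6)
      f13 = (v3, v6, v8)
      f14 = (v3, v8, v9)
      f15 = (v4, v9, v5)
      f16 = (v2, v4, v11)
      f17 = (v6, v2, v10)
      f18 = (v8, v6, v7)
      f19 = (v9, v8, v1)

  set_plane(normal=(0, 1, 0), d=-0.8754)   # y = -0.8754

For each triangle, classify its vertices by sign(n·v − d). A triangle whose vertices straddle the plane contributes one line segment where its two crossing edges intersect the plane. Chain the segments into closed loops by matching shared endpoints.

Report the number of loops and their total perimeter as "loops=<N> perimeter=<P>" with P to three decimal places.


Straddling triangles (8 of 20):
  (v11,v10,v2) [++-] → (-0.805529, -0.8754, -0.163471)–(-0.805529, -0.8754, 0.163471)  len=0.3269
  (v3,v9,v4) [-++] → (0.805529, -0.8754, 0.163471)–(0.276525, -0.8754, 0.692475)  len=0.7481
  (v3,v4,v2) [-+-] → (0.276525, -0.8754, 0.692475)–(-0.276525, -0.8754, 0.692475)  len=0.5531
  (v3,v2,v6) [--+] → (-0.276525, -0.8754, -0.692475)–(0.276525, -0.8754, -0.692475)  len=0.5531
  (v3,v6,v8) [-++] → (0.276525, -0.8754, -0.692475)–(0.805529, -0.8754, -0.163471)  len=0.7481
  (v3,v8,v9) [-++] → (0.805529, -0.8754, -0.163471)–(0.805529, -0.8754, 0.163471)  len=0.3269
  (v2,v4,v11) [-++] → (-0.276525, -0.8754, 0.692475)–(-0.805529, -0.8754, 0.163471)  len=0.7481
  (v6,v2,v10) [+-+] → (-0.276525, -0.8754, -0.692475)–(-0.805529, -0.8754, -0.163471)  len=0.7481

Chained into 1 loop(s):
  loop 1: 8 segments, perimeter = 4.7525
Total perimeter = 4.752

loops=1 perimeter=4.752


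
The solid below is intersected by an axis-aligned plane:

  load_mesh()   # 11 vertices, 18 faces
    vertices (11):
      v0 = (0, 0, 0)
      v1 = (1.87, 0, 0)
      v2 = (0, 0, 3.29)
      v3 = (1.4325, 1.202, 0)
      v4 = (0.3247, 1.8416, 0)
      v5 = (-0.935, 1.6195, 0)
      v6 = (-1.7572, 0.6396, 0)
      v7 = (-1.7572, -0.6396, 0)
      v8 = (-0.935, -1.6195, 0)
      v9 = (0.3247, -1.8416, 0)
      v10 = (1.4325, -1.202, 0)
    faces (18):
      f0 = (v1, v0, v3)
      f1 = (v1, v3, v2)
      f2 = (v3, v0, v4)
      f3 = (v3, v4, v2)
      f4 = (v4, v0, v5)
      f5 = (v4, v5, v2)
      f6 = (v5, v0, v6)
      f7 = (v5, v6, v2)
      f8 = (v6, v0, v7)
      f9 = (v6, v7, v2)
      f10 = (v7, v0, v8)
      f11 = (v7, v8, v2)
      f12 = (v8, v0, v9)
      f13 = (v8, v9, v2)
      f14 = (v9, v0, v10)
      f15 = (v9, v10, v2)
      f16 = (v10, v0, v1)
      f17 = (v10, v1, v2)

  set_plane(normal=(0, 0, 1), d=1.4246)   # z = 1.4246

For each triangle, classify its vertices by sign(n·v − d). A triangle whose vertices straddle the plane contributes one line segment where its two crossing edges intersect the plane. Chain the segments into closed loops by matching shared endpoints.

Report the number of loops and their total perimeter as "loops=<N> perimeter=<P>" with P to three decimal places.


loops=1 perimeter=6.527

Straddling triangles (9 of 18):
  (v1,v3,v2) [--+] → (0.812214, 0.681523, 1.4246)–(1.06027, 0, 1.4246)  len=0.7253
  (v3,v4,v2) [--+] → (0.184102, 1.04417, 1.4246)–(0.812214, 0.681523, 1.4246)  len=0.7253
  (v4,v5,v2) [--+] → (-0.530136, 0.918242, 1.4246)–(0.184102, 1.04417, 1.4246)  len=0.7253
  (v5,v6,v2) [--+] → (-0.996316, 0.362647, 1.4246)–(-0.530136, 0.918242, 1.4246)  len=0.7253
  (v6,v7,v2) [--+] → (-0.996316, -0.362647, 1.4246)–(-0.996316, 0.362647, 1.4246)  len=0.7253
  (v7,v8,v2) [--+] → (-0.530136, -0.918242, 1.4246)–(-0.996316, -0.362647, 1.4246)  len=0.7253
  (v8,v9,v2) [--+] → (0.184102, -1.04417, 1.4246)–(-0.530136, -0.918242, 1.4246)  len=0.7253
  (v9,v10,v2) [--+] → (0.812214, -0.681523, 1.4246)–(0.184102, -1.04417, 1.4246)  len=0.7253
  (v10,v1,v2) [--+] → (1.06027, 0, 1.4246)–(0.812214, -0.681523, 1.4246)  len=0.7253

Chained into 1 loop(s):
  loop 1: 9 segments, perimeter = 6.5274
Total perimeter = 6.527
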